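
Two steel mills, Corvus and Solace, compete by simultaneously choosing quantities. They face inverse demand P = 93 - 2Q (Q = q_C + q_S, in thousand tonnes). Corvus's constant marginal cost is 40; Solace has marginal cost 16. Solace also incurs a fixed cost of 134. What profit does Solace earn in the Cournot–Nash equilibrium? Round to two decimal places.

Corvus's profit: π_C = (93 - 2Q)q_C - (40q_C). Setting ∂π_C/∂q_C = 0: 53 - 4q_C - 2(q_S) = 0.
Solace's first-order condition: 77 - 4q_S - 2(q_C) = 0.
Best responses: q_C = (53 - 2q_S)/4, q_S = (77 - 2q_C)/4.
Substituting one into the other gives q_C = 29/6 and q_S = 101/6.
Price P = 93 - 2·(65/3) = 149/3.
Solace's profit: (149/3 - 16)·(101/6) - 134 = 432.7222.

432.72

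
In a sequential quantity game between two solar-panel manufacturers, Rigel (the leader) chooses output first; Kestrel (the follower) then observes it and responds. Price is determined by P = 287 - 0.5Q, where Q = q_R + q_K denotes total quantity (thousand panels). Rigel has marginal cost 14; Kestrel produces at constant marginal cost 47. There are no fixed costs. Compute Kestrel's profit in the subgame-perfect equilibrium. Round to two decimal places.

3784.50

Solve by backward induction. Given q_R, the follower Kestrel maximises π_K = (287 - (1/2)q_R - (1/2)q_K)q_K - 47q_K.
∂π_K/∂q_K = 240 - (1/2)q_R - q_K = 0 gives the reaction function q_K = (240 - (1/2)q_R).
The leader anticipates this reaction. Substituting into P = 287 - 0.5Q gives P = 167 - (1/4)q_R, so π_R = (167 - (1/4)q_R)q_R - 14q_R.
The leader's first-order condition 153 - (1/2)q_R = 0 yields q_R = 306.
Then q_K = (240 - (1/2)·306) = 87.
Price P = 287 - (1/2)·393 = 181/2.
Kestrel's profit: (181/2 - 47)·87 = 3784.5000.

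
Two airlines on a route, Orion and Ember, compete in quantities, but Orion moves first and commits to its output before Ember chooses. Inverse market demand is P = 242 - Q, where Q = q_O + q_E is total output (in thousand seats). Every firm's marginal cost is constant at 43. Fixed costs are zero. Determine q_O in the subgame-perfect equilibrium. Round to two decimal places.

99.50

The follower Ember best-responds to any q_O: π_E = (242 - Q)q_E - 43q_E.
Setting the follower's marginal profit to zero, 199 - q_O - 2q_E = 0, i.e. q_E = (199 - q_O)/2.
Orion substitutes q_E(q_O) into its own profit: π_O = q_O(242 - q_O - (199 - q_O)/2) - 43q_O = (285/2 - (1/2)q_O)q_O - 43q_O.
Leader FOC: 199/2 - q_O = 0, so q_O = 199/2.
Then q_E = (199 - 199/2)/2 = 199/4.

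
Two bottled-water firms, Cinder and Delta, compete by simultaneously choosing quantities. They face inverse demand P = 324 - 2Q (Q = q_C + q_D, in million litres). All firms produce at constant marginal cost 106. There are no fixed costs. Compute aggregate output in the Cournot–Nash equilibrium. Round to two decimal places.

72.67

Each firm earns π_i = (324 - 2Q)q_i - 106q_i.
Setting ∂π_i/∂q_i = 0 with rivals' quantities fixed: 218 - 4q_i - 2q_j = 0.
By symmetry each firm produces the same amount; substituting q_j = q_i yields q_i = 218/6 = 109/3.
Total output Q = 109/3 + 109/3 = 218/3.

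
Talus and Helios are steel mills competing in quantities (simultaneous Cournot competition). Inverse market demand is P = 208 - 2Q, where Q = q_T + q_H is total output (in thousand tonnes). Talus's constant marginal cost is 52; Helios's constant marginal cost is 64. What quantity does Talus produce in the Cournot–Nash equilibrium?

28

Talus's profit: π_T = (208 - 2Q)q_T - (52q_T). Setting ∂π_T/∂q_T = 0: 156 - 4q_T - 2(q_H) = 0.
Helios's profit: π_H = (208 - 2Q)q_H - (64q_H). Setting ∂π_H/∂q_H = 0: 144 - 4q_H - 2(q_T) = 0.
Best responses: q_T = (156 - 2q_H)/4, q_H = (144 - 2q_T)/4.
Solving the pair: q_T = 28, q_H = 22.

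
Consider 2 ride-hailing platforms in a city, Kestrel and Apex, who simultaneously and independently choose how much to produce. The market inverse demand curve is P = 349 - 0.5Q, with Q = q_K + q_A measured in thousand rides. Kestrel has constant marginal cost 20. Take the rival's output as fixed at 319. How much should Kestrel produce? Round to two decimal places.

With the rival's output fixed at 319, Kestrel's profit is π_K = (349 - (1/2)·319 - (1/2)q_K)q_K - (20q_K) = (379/2 - (1/2)q_K)q_K - (20q_K).
∂π_K/∂q_K = 339/2 - q_K = 0, so q_K = 339/2.

169.50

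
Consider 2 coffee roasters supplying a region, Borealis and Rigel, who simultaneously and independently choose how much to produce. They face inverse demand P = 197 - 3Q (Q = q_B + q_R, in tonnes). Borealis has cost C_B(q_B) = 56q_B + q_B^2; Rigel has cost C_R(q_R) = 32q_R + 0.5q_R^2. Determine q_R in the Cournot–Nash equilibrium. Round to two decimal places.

19.09

Borealis's profit: π_B = (197 - 3Q)q_B - (56q_B + q_B²). Setting ∂π_B/∂q_B = 0: 141 - 8q_B - 3(q_R) = 0.
Rigel's profit: π_R = (197 - 3Q)q_R - (32q_R + (1/2)q_R²). Setting ∂π_R/∂q_R = 0: 165 - 7q_R - 3(q_B) = 0.
Best responses: q_B = (141 - 3q_R)/8, q_R = (165 - 3q_B)/7.
Solving the pair: q_B = 492/47, q_R = 897/47.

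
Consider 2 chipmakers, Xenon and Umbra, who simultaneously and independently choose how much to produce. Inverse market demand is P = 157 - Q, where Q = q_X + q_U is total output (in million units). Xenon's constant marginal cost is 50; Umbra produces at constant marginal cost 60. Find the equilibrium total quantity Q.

Xenon's profit: π_X = (157 - Q)q_X - (50q_X). Setting ∂π_X/∂q_X = 0: 107 - 2q_X - (q_U) = 0.
Umbra's profit: π_U = (157 - Q)q_U - (60q_U). Setting ∂π_U/∂q_U = 0: 97 - 2q_U - (q_X) = 0.
Rearranging gives the reaction functions q_X = (107 - q_U)/2 and q_U = (97 - q_X)/2.
Substituting one into the other gives q_X = 39 and q_U = 29.
Total output Q = 39 + 29 = 68.

68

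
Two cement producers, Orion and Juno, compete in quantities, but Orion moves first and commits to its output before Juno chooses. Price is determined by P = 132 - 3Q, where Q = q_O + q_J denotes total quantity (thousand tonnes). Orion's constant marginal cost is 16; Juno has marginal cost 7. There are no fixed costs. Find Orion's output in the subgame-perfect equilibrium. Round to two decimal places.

17.83

Solve by backward induction. Given q_O, the follower Juno maximises π_J = (132 - 3q_O - 3q_J)q_J - 7q_J.
Follower FOC: 125 - 3q_O - 6q_J = 0, so q_J(q_O) = (125 - 3q_O)/6.
The leader anticipates this reaction. Substituting into P = 132 - 3Q gives P = 139/2 - (3/2)q_O, so π_O = (139/2 - (3/2)q_O)q_O - 16q_O.
The leader's first-order condition 107/2 - 3q_O = 0 yields q_O = 107/6.
Then q_J = (125 - 3·(107/6))/6 = 143/12.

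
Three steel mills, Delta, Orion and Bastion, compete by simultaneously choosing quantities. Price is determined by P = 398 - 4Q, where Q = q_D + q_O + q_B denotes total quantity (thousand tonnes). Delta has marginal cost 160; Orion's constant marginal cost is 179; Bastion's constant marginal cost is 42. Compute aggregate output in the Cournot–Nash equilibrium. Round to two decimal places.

50.81

Delta's profit: π_D = (398 - 4Q)q_D - (160q_D). Setting ∂π_D/∂q_D = 0: 238 - 8q_D - 4(q_O + q_B) = 0.
Orion's profit: π_O = (398 - 4Q)q_O - (179q_O). Setting ∂π_O/∂q_O = 0: 219 - 8q_O - 4(q_D + q_B) = 0.
Bastion's first-order condition: 356 - 8q_B - 4(q_D + q_O) = 0.
Summing all 3 equations gives 813 − 16Q = 0, hence Q = 813/16.
Back-substituting: q_D = (238 − 813/4)/4 = 139/16, q_O = (219 − 813/4)/4 = 63/16, q_B = (356 − 813/4)/4 = 611/16.
Total output Q = 139/16 + 63/16 + 611/16 = 813/16.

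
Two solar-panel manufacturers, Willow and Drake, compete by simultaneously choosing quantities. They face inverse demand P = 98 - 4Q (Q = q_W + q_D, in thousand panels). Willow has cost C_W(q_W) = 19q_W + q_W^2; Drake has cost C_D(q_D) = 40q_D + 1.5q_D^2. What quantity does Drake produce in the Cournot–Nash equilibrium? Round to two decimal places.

2.81

Willow's profit: π_W = (98 - 4Q)q_W - (19q_W + q_W²). Setting ∂π_W/∂q_W = 0: 79 - 10q_W - 4(q_D) = 0.
Drake's profit: π_D = (98 - 4Q)q_D - (40q_D + (3/2)q_D²). Setting ∂π_D/∂q_D = 0: 58 - 11q_D - 4(q_W) = 0.
Best responses: q_W = (79 - 4q_D)/10, q_D = (58 - 4q_W)/11.
Substituting one into the other gives q_W = 637/94 and q_D = 132/47.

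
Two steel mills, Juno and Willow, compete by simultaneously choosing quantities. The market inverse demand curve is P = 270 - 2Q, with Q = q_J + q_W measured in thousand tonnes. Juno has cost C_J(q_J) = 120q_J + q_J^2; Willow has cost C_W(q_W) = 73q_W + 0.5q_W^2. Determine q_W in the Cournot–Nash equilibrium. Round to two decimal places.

Juno's profit: π_J = (270 - 2Q)q_J - (120q_J + q_J²). Setting ∂π_J/∂q_J = 0: 150 - 6q_J - 2(q_W) = 0.
Willow's first-order condition: 197 - 5q_W - 2(q_J) = 0.
So q_J = (150 - 2q_W)/6 and q_W = (197 - 2q_J)/5.
Solving the pair: q_J = 178/13, q_W = 441/13.

33.92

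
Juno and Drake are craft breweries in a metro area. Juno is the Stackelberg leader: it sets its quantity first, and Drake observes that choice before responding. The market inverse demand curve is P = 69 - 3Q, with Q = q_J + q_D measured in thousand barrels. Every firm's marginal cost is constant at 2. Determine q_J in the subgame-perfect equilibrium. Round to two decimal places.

11.17

The follower Drake best-responds to any q_J: π_D = (69 - 3Q)q_D - 2q_D.
∂π_D/∂q_D = 67 - 3q_J - 6q_D = 0 gives the reaction function q_D = (67 - 3q_J)/6.
The leader anticipates this reaction. Substituting into P = 69 - 3Q gives P = 71/2 - (3/2)q_J, so π_J = (71/2 - (3/2)q_J)q_J - 2q_J.
Leader FOC: 67/2 - 3q_J = 0, so q_J = 67/6.
Then q_D = (67 - 3·(67/6))/6 = 67/12.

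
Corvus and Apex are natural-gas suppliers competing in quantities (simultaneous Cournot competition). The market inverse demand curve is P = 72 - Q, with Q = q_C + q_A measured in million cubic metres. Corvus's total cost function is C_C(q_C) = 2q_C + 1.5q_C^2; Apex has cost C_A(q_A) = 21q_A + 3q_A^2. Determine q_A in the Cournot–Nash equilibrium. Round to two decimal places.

Corvus's profit: π_C = (72 - Q)q_C - (2q_C + (3/2)q_C²). Setting ∂π_C/∂q_C = 0: 70 - 5q_C - (q_A) = 0.
Apex's first-order condition: 51 - 8q_A - (q_C) = 0.
Best responses: q_C = (70 - q_A)/5, q_A = (51 - q_C)/8.
Substituting one into the other gives q_C = 509/39 and q_A = 185/39.

4.74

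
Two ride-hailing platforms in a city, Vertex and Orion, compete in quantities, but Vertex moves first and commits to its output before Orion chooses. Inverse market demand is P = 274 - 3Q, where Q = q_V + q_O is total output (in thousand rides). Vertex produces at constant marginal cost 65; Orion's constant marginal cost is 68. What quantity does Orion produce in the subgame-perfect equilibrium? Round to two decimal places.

The follower Orion best-responds to any q_V: π_O = (274 - 3Q)q_O - 68q_O.
Follower FOC: 206 - 3q_V - 6q_O = 0, so q_O(q_V) = (206 - 3q_V)/6.
Vertex substitutes q_O(q_V) into its own profit: π_V = q_V(274 - 3q_V - (206 - 3q_V)/2) - 65q_V = (171 - (3/2)q_V)q_V - 65q_V.
The leader's first-order condition 106 - 3q_V = 0 yields q_V = 106/3.
Then q_O = (206 - 3·(106/3))/6 = 50/3.

16.67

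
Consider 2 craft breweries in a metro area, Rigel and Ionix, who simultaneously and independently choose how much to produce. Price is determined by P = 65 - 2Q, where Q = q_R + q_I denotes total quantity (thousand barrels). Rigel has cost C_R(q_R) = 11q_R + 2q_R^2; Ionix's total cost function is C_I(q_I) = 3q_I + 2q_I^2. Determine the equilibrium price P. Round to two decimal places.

Rigel's profit: π_R = (65 - 2Q)q_R - (11q_R + 2q_R²). Setting ∂π_R/∂q_R = 0: 54 - 8q_R - 2(q_I) = 0.
Ionix's profit: π_I = (65 - 2Q)q_I - (3q_I + 2q_I²). Setting ∂π_I/∂q_I = 0: 62 - 8q_I - 2(q_R) = 0.
Best responses: q_R = (54 - 2q_I)/8, q_I = (62 - 2q_R)/8.
Substituting one into the other gives q_R = 77/15 and q_I = 97/15.
Total output Q = 58/5, so price P = 65 - 2·(58/5) = 209/5.

41.80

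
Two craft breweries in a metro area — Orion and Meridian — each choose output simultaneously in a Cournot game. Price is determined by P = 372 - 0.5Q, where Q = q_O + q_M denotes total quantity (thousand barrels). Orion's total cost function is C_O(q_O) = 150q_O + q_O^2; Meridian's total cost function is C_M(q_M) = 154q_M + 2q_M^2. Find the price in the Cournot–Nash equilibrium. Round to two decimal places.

319.66

Orion's profit: π_O = (372 - 0.5Q)q_O - (150q_O + q_O²). Setting ∂π_O/∂q_O = 0: 222 - 3q_O - (1/2)(q_M) = 0.
Meridian's profit: π_M = (372 - 0.5Q)q_M - (154q_M + 2q_M²). Setting ∂π_M/∂q_M = 0: 218 - 5q_M - (1/2)(q_O) = 0.
Best responses: q_O = (222 - (1/2)q_M)/3, q_M = (218 - (1/2)q_O)/5.
Solving the pair: q_O = 67.8644, q_M = 36.8136.
Total output Q = 104.6780, so price P = 372 - (1/2)·104.6780 = 319.6610.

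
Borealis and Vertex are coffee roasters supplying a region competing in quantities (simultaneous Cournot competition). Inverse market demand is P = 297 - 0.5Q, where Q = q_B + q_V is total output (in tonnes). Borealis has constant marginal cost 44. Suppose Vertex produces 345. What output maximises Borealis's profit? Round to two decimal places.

With the rival's output fixed at 345, Borealis's profit is π_B = (297 - (1/2)·345 - (1/2)q_B)q_B - (44q_B) = (249/2 - (1/2)q_B)q_B - (44q_B).
∂π_B/∂q_B = 161/2 - q_B = 0, so q_B = 161/2.

80.50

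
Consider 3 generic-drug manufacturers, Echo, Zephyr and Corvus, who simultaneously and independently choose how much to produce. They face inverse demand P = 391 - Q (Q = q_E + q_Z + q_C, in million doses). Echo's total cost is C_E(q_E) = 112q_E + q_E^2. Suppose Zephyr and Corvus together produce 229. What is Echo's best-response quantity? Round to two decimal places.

With rivals' combined output fixed at 229, Echo's profit is π_E = (391 - 229 - q_E)q_E - (112q_E + q_E²) = (162 - q_E)q_E - (112q_E + q_E²).
∂π_E/∂q_E = 50 - 4q_E = 0, so q_E = 25/2.

12.50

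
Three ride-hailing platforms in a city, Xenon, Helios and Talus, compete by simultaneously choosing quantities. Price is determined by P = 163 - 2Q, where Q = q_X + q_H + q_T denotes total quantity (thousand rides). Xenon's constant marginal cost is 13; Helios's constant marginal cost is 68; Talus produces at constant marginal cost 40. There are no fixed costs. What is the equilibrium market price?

Xenon's profit: π_X = (163 - 2Q)q_X - (13q_X). Setting ∂π_X/∂q_X = 0: 150 - 4q_X - 2(q_H + q_T) = 0.
Helios's first-order condition: 95 - 4q_H - 2(q_X + q_T) = 0.
Talus's first-order condition: 123 - 4q_T - 2(q_X + q_H) = 0.
Adding the 3 first-order conditions: 368 − 8Q = 0, so Q = 46.
Back-substituting: q_X = (150 − 92)/2 = 29, q_H = (95 − 92)/2 = 3/2, q_T = (123 − 92)/2 = 31/2.
Total output Q = 46, so price P = 163 - 2·46 = 71.

71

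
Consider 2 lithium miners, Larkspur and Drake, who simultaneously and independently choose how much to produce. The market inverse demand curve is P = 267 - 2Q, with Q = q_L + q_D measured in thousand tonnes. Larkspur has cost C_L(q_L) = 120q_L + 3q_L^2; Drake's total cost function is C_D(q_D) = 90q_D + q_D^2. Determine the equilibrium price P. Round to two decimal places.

195.43

Larkspur's profit: π_L = (267 - 2Q)q_L - (120q_L + 3q_L²). Setting ∂π_L/∂q_L = 0: 147 - 10q_L - 2(q_D) = 0.
Drake's profit: π_D = (267 - 2Q)q_D - (90q_D + q_D²). Setting ∂π_D/∂q_D = 0: 177 - 6q_D - 2(q_L) = 0.
Best responses: q_L = (147 - 2q_D)/10, q_D = (177 - 2q_L)/6.
Solving the pair: q_L = 66/7, q_D = 369/14.
Total output Q = 501/14, so price P = 267 - 2·(501/14) = 1368/7.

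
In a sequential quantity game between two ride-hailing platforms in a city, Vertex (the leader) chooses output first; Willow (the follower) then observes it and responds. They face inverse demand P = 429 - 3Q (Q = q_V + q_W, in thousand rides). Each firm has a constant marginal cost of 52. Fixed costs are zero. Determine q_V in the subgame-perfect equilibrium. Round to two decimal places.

62.83

Solve by backward induction. Given q_V, the follower Willow maximises π_W = (429 - 3q_V - 3q_W)q_W - 52q_W.
Setting the follower's marginal profit to zero, 377 - 3q_V - 6q_W = 0, i.e. q_W = (377 - 3q_V)/6.
The leader anticipates this reaction. Substituting into P = 429 - 3Q gives P = 481/2 - (3/2)q_V, so π_V = (481/2 - (3/2)q_V)q_V - 52q_V.
Leader FOC: 377/2 - 3q_V = 0, so q_V = 377/6.
Then q_W = (377 - 3·(377/6))/6 = 377/12.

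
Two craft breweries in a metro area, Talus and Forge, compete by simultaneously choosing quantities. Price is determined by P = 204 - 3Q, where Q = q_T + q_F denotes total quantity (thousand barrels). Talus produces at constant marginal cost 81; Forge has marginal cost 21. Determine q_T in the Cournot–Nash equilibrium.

Talus's profit: π_T = (204 - 3Q)q_T - (81q_T). Setting ∂π_T/∂q_T = 0: 123 - 6q_T - 3(q_F) = 0.
Forge's first-order condition: 183 - 6q_F - 3(q_T) = 0.
So q_T = (123 - 3q_F)/6 and q_F = (183 - 3q_T)/6.
Substituting one into the other gives q_T = 7 and q_F = 27.

7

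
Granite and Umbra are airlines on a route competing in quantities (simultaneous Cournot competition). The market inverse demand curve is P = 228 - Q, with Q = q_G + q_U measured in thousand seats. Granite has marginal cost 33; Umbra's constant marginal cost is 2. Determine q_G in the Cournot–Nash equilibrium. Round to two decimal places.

Granite's profit: π_G = (228 - Q)q_G - (33q_G). Setting ∂π_G/∂q_G = 0: 195 - 2q_G - (q_U) = 0.
Umbra's first-order condition: 226 - 2q_U - (q_G) = 0.
So q_G = (195 - q_U)/2 and q_U = (226 - q_G)/2.
Substituting one into the other gives q_G = 164/3 and q_U = 257/3.

54.67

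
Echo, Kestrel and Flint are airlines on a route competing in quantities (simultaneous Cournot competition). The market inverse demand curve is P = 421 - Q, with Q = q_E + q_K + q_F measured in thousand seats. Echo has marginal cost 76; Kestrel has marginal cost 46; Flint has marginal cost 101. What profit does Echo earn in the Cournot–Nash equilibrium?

7225

Echo's profit: π_E = (421 - Q)q_E - (76q_E). Setting ∂π_E/∂q_E = 0: 345 - 2q_E - (q_K + q_F) = 0.
Kestrel's first-order condition: 375 - 2q_K - (q_E + q_F) = 0.
Flint's first-order condition: 320 - 2q_F - (q_E + q_K) = 0.
Adding the 3 first-order conditions: 1040 − 4Q = 0, so Q = 260.
Back-substituting: q_E = (345 − 260) = 85, q_K = (375 − 260) = 115, q_F = (320 − 260) = 60.
Price P = 421 - 260 = 161.
Echo's profit: (161 - 76)·85 = 7225.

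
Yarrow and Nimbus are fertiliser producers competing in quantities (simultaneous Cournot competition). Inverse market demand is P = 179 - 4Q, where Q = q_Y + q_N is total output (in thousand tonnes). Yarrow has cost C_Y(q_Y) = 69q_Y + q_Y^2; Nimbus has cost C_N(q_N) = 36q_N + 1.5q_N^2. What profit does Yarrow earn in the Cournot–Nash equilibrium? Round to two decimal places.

230.33

Yarrow's profit: π_Y = (179 - 4Q)q_Y - (69q_Y + q_Y²). Setting ∂π_Y/∂q_Y = 0: 110 - 10q_Y - 4(q_N) = 0.
Nimbus's first-order condition: 143 - 11q_N - 4(q_Y) = 0.
Rearranging gives the reaction functions q_Y = (110 - 4q_N)/10 and q_N = (143 - 4q_Y)/11.
Substituting one into the other gives q_Y = 319/47 and q_N = 495/47.
Price P = 179 - 4·(814/47) = 109.7234.
Yarrow's profit: 109.7234·(319/47) - 69·(319/47) - (319/47)² = 230.3327.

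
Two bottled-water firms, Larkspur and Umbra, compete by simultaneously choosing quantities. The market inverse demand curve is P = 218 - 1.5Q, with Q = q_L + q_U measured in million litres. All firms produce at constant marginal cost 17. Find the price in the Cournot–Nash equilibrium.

84

A representative firm's profit is π_i = q_i(218 - 1.5Q) - 17q_i.
First-order condition (treating rivals' output as given): 201 - 3q_i - (3/2)q_j = 0.
By symmetry each firm produces the same amount; substituting q_j = q_i yields q_i = 201/(9/2) = 134/3.
Total output Q = 268/3, so price P = 218 - (3/2)·(268/3) = 84.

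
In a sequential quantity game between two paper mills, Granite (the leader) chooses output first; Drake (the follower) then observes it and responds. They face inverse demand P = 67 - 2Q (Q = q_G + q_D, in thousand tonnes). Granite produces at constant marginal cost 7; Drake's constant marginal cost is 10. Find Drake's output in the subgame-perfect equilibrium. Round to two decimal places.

Solve by backward induction. Given q_G, the follower Drake maximises π_D = (67 - 2q_G - 2q_D)q_D - 10q_D.
Setting the follower's marginal profit to zero, 57 - 2q_G - 4q_D = 0, i.e. q_D = (57 - 2q_G)/4.
The leader anticipates this reaction. Substituting into P = 67 - 2Q gives P = 77/2 - q_G, so π_G = (77/2 - q_G)q_G - 7q_G.
Leader FOC: 63/2 - 2q_G = 0, so q_G = 63/4.
Then q_D = (57 - 2·(63/4))/4 = 51/8.

6.38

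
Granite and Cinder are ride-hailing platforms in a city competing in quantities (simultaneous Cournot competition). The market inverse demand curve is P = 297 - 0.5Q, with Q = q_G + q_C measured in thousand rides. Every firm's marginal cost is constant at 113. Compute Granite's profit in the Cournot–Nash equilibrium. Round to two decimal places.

7523.56

Each firm earns π_i = (297 - 0.5Q)q_i - 113q_i.
First-order condition (treating rivals' output as given): 184 - q_i - (1/2)q_j = 0.
By symmetry each firm produces the same amount; substituting q_j = q_i yields q_i = 184/(3/2) = 368/3.
Price P = 297 - (1/2)·(736/3) = 523/3.
Granite's profit: (523/3 - 113)·(368/3) = 7523.5556.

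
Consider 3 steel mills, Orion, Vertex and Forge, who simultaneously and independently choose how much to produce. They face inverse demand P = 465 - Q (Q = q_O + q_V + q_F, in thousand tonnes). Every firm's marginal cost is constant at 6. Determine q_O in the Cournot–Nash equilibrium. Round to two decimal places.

114.75

A representative firm's profit is π_i = q_i(465 - Q) - 6q_i.
Setting ∂π_i/∂q_i = 0 with rivals' quantities fixed: 459 - 2q_i - Σ_{j≠i} q_j = 0.
With identical firms every q_j equals q_i, so Σ_{j≠i} q_j = 2q_i and 459 = 4q_i, giving q_i = 459/4.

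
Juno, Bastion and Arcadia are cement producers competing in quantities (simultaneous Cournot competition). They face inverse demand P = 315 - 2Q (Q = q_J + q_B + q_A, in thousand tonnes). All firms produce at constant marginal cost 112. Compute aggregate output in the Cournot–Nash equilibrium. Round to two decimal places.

A representative firm's profit is π_i = q_i(315 - 2Q) - 112q_i.
First-order condition (treating rivals' output as given): 203 - 4q_i - 2·Σ_{j≠i} q_j = 0.
By symmetry each firm produces the same amount; substituting Σ_{j≠i} q_j = 2q_i yields q_i = 203/8.
Total output Q = 203/8 + 203/8 + 203/8 = 609/8.

76.13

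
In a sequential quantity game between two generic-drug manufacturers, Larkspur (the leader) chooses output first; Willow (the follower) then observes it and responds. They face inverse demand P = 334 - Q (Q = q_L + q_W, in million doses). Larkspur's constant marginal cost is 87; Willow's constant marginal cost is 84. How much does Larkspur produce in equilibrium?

The follower Willow best-responds to any q_L: π_W = (334 - Q)q_W - 84q_W.
Follower FOC: 250 - q_L - 2q_W = 0, so q_W(q_L) = (250 - q_L)/2.
Larkspur substitutes q_W(q_L) into its own profit: π_L = q_L(334 - q_L - (250 - q_L)/2) - 87q_L = (209 - (1/2)q_L)q_L - 87q_L.
Maximising: ∂π_L/∂q_L = 122 - q_L = 0, giving q_L = 122.
Then q_W = (250 - 122)/2 = 64.

122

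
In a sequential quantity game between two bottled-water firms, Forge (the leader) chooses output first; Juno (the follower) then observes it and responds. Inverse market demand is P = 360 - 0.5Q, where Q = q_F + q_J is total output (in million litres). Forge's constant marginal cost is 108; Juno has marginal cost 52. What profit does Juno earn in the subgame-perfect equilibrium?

22050

The follower Juno best-responds to any q_F: π_J = (360 - 0.5Q)q_J - 52q_J.
Setting the follower's marginal profit to zero, 308 - (1/2)q_F - q_J = 0, i.e. q_J = (308 - (1/2)q_F).
Forge substitutes q_J(q_F) into its own profit: π_F = q_F(360 - (1/2)q_F - (308 - (1/2)q_F)/2) - 108q_F = (206 - (1/4)q_F)q_F - 108q_F.
Leader FOC: 98 - (1/2)q_F = 0, so q_F = 196.
Then q_J = (308 - (1/2)·196) = 210.
Price P = 360 - (1/2)·406 = 157.
Juno's profit: (157 - 52)·210 = 22050.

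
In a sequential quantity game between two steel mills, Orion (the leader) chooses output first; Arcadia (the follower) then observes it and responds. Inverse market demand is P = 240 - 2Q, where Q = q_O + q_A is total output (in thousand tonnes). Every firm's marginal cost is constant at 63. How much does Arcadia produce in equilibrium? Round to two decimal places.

The follower Arcadia best-responds to any q_O: π_A = (240 - 2Q)q_A - 63q_A.
Setting the follower's marginal profit to zero, 177 - 2q_O - 4q_A = 0, i.e. q_A = (177 - 2q_O)/4.
The leader anticipates this reaction. Substituting into P = 240 - 2Q gives P = 303/2 - q_O, so π_O = (303/2 - q_O)q_O - 63q_O.
Leader FOC: 177/2 - 2q_O = 0, so q_O = 177/4.
Then q_A = (177 - 2·(177/4))/4 = 177/8.

22.13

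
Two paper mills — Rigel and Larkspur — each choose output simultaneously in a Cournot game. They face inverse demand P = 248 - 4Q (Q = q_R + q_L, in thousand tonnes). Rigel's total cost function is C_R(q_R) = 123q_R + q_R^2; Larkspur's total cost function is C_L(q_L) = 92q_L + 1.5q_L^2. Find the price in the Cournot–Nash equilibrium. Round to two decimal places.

170.94

Rigel's profit: π_R = (248 - 4Q)q_R - (123q_R + q_R²). Setting ∂π_R/∂q_R = 0: 125 - 10q_R - 4(q_L) = 0.
Larkspur's first-order condition: 156 - 11q_L - 4(q_R) = 0.
So q_R = (125 - 4q_L)/10 and q_L = (156 - 4q_R)/11.
Substituting one into the other gives q_R = 751/94 and q_L = 530/47.
Total output Q = 1811/94, so price P = 248 - 4·(1811/94) = 170.9362.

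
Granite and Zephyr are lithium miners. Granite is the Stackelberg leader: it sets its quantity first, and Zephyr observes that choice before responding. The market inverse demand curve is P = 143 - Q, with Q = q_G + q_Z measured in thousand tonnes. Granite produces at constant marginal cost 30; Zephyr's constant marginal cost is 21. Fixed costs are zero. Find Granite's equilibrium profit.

Solve by backward induction. Given q_G, the follower Zephyr maximises π_Z = (143 - q_G - q_Z)q_Z - 21q_Z.
∂π_Z/∂q_Z = 122 - q_G - 2q_Z = 0 gives the reaction function q_Z = (122 - q_G)/2.
Granite substitutes q_Z(q_G) into its own profit: π_G = q_G(143 - q_G - (122 - q_G)/2) - 30q_G = (82 - (1/2)q_G)q_G - 30q_G.
The leader's first-order condition 52 - q_G = 0 yields q_G = 52.
Then q_Z = (122 - 52)/2 = 35.
Price P = 143 - 87 = 56.
Granite's profit: (56 - 30)·52 = 1352.

1352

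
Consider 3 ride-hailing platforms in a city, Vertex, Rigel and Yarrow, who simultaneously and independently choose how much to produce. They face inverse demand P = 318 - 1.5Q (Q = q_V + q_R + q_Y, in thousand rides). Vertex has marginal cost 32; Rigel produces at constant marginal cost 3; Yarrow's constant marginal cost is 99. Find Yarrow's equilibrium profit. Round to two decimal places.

130.67

Vertex's profit: π_V = (318 - 1.5Q)q_V - (32q_V). Setting ∂π_V/∂q_V = 0: 286 - 3q_V - (3/2)(q_R + q_Y) = 0.
Rigel's first-order condition: 315 - 3q_R - (3/2)(q_V + q_Y) = 0.
Yarrow's profit: π_Y = (318 - 1.5Q)q_Y - (99q_Y). Setting ∂π_Y/∂q_Y = 0: 219 - 3q_Y - (3/2)(q_V + q_R) = 0.
Adding the 3 first-order conditions: 820 − 6Q = 0, so Q = 410/3.
Back-substituting: q_V = (286 − 205)/(3/2) = 54, q_R = (315 − 205)/(3/2) = 220/3, q_Y = (219 − 205)/(3/2) = 28/3.
Price P = 318 - (3/2)·(410/3) = 113.
Yarrow's profit: (113 - 99)·(28/3) = 392/3.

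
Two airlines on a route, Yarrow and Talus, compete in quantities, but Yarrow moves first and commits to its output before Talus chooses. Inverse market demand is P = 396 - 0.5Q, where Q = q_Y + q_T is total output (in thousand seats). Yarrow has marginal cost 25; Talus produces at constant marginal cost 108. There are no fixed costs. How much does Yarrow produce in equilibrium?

454

Solve by backward induction. Given q_Y, the follower Talus maximises π_T = (396 - (1/2)q_Y - (1/2)q_T)q_T - 108q_T.
Setting the follower's marginal profit to zero, 288 - (1/2)q_Y - q_T = 0, i.e. q_T = (288 - (1/2)q_Y).
Yarrow substitutes q_T(q_Y) into its own profit: π_Y = q_Y(396 - (1/2)q_Y - (288 - (1/2)q_Y)/2) - 25q_Y = (252 - (1/4)q_Y)q_Y - 25q_Y.
The leader's first-order condition 227 - (1/2)q_Y = 0 yields q_Y = 454.
Then q_T = (288 - (1/2)·454) = 61.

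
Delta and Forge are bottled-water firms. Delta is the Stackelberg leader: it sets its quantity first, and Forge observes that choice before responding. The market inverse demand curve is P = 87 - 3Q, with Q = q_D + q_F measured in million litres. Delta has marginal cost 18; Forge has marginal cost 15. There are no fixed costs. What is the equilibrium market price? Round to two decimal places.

34.50

The follower Forge best-responds to any q_D: π_F = (87 - 3Q)q_F - 15q_F.
Follower FOC: 72 - 3q_D - 6q_F = 0, so q_F(q_D) = (72 - 3q_D)/6.
The leader anticipates this reaction. Substituting into P = 87 - 3Q gives P = 51 - (3/2)q_D, so π_D = (51 - (3/2)q_D)q_D - 18q_D.
The leader's first-order condition 33 - 3q_D = 0 yields q_D = 11.
Then q_F = (72 - 3·11)/6 = 13/2.
Total output Q = 35/2, so price P = 87 - 3·(35/2) = 69/2.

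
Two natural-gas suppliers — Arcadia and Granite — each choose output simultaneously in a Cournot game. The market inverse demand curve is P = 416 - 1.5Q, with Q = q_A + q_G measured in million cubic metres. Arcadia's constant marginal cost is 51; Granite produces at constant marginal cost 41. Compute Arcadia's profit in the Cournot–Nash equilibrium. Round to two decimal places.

Arcadia's profit: π_A = (416 - 1.5Q)q_A - (51q_A). Setting ∂π_A/∂q_A = 0: 365 - 3q_A - (3/2)(q_G) = 0.
Granite's first-order condition: 375 - 3q_G - (3/2)(q_A) = 0.
So q_A = (365 - (3/2)q_G)/3 and q_G = (375 - (3/2)q_A)/3.
Solving the pair: q_A = 710/9, q_G = 770/9.
Price P = 416 - (3/2)·(1480/9) = 508/3.
Arcadia's profit: (508/3 - 51)·(710/9) = 9335.1852.

9335.19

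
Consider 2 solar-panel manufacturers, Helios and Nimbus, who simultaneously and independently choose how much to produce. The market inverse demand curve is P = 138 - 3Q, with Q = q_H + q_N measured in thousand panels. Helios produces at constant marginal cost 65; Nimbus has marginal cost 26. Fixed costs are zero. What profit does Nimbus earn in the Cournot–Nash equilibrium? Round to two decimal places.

Helios's profit: π_H = (138 - 3Q)q_H - (65q_H). Setting ∂π_H/∂q_H = 0: 73 - 6q_H - 3(q_N) = 0.
Nimbus's first-order condition: 112 - 6q_N - 3(q_H) = 0.
Rearranging gives the reaction functions q_H = (73 - 3q_N)/6 and q_N = (112 - 3q_H)/6.
Solving the pair: q_H = 34/9, q_N = 151/9.
Price P = 138 - 3·(185/9) = 229/3.
Nimbus's profit: (229/3 - 26)·(151/9) = 844.4815.

844.48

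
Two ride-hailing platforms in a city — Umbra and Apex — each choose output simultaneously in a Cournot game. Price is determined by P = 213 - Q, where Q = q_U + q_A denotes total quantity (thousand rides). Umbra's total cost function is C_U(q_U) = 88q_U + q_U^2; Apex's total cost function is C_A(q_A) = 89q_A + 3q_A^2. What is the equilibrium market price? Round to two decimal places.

172.77

Umbra's profit: π_U = (213 - Q)q_U - (88q_U + q_U²). Setting ∂π_U/∂q_U = 0: 125 - 4q_U - (q_A) = 0.
Apex's profit: π_A = (213 - Q)q_A - (89q_A + 3q_A²). Setting ∂π_A/∂q_A = 0: 124 - 8q_A - (q_U) = 0.
Best responses: q_U = (125 - q_A)/4, q_A = (124 - q_U)/8.
Solving the pair: q_U = 876/31, q_A = 371/31.
Total output Q = 1247/31, so price P = 213 - 1247/31 = 172.7742.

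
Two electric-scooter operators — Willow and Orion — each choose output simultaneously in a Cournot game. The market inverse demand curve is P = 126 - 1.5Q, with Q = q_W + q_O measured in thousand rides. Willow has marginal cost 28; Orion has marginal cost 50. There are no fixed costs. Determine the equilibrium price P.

Willow's profit: π_W = (126 - 1.5Q)q_W - (28q_W). Setting ∂π_W/∂q_W = 0: 98 - 3q_W - (3/2)(q_O) = 0.
Orion's first-order condition: 76 - 3q_O - (3/2)(q_W) = 0.
Rearranging gives the reaction functions q_W = (98 - (3/2)q_O)/3 and q_O = (76 - (3/2)q_W)/3.
Substituting one into the other gives q_W = 80/3 and q_O = 12.
Total output Q = 116/3, so price P = 126 - (3/2)·(116/3) = 68.

68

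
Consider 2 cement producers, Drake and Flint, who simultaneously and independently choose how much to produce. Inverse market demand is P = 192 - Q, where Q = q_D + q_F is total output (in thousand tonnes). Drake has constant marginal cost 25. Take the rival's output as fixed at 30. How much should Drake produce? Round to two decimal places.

68.50

With the rival's output fixed at 30, Drake's profit is π_D = (192 - 30 - q_D)q_D - (25q_D) = (162 - q_D)q_D - (25q_D).
∂π_D/∂q_D = 137 - 2q_D = 0, so q_D = 137/2.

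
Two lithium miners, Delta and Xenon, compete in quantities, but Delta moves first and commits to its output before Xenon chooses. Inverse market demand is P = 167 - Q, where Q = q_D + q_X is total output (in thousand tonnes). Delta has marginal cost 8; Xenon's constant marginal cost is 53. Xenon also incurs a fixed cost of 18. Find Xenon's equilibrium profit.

18

The follower Xenon best-responds to any q_D: π_X = (167 - Q)q_X - 53q_X.
Follower FOC: 114 - q_D - 2q_X = 0, so q_X(q_D) = (114 - q_D)/2.
The leader anticipates this reaction. Substituting into P = 167 - Q gives P = 110 - (1/2)q_D, so π_D = (110 - (1/2)q_D)q_D - 8q_D.
The leader's first-order condition 102 - q_D = 0 yields q_D = 102.
Then q_X = (114 - 102)/2 = 6.
Price P = 167 - 108 = 59.
Xenon's profit: (59 - 53)·6 - 18 = 18.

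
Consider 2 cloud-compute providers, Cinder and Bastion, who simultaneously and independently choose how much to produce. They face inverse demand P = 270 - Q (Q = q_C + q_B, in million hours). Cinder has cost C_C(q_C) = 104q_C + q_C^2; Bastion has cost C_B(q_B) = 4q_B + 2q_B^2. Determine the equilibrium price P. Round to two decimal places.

199.22

Cinder's profit: π_C = (270 - Q)q_C - (104q_C + q_C²). Setting ∂π_C/∂q_C = 0: 166 - 4q_C - (q_B) = 0.
Bastion's first-order condition: 266 - 6q_B - (q_C) = 0.
Best responses: q_C = (166 - q_B)/4, q_B = (266 - q_C)/6.
Substituting one into the other gives q_C = 730/23 and q_B = 898/23.
Total output Q = 1628/23, so price P = 270 - 1628/23 = 199.2174.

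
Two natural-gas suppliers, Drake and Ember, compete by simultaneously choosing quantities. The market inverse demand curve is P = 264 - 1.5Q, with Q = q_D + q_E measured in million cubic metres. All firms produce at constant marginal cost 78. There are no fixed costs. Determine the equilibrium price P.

Each firm earns π_i = (264 - 1.5Q)q_i - 78q_i.
First-order condition (treating rivals' output as given): 186 - 3q_i - (3/2)q_j = 0.
With identical firms every q_j equals q_i, so q_j = q_i and 186 = (9/2)q_i, giving q_i = 124/3.
Total output Q = 248/3, so price P = 264 - (3/2)·(248/3) = 140.

140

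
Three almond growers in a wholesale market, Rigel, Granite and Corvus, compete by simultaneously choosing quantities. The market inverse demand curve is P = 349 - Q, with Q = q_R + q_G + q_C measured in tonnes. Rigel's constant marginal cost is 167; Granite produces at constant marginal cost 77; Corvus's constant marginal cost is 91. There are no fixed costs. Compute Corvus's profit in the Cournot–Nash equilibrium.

Rigel's profit: π_R = (349 - Q)q_R - (167q_R). Setting ∂π_R/∂q_R = 0: 182 - 2q_R - (q_G + q_C) = 0.
Granite's first-order condition: 272 - 2q_G - (q_R + q_C) = 0.
Corvus's profit: π_C = (349 - Q)q_C - (91q_C). Setting ∂π_C/∂q_C = 0: 258 - 2q_C - (q_R + q_G) = 0.
Summing all 3 equations gives 712 − 4Q = 0, hence Q = 178.
Back-substituting: q_R = (182 − 178) = 4, q_G = (272 − 178) = 94, q_C = (258 − 178) = 80.
Price P = 349 - 178 = 171.
Corvus's profit: (171 - 91)·80 = 6400.

6400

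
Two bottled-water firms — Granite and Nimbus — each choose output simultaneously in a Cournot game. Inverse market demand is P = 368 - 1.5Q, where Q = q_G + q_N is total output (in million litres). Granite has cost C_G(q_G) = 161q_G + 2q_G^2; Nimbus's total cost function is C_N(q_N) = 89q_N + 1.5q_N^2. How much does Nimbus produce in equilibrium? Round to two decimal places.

Granite's profit: π_G = (368 - 1.5Q)q_G - (161q_G + 2q_G²). Setting ∂π_G/∂q_G = 0: 207 - 7q_G - (3/2)(q_N) = 0.
Nimbus's first-order condition: 279 - 6q_N - (3/2)(q_G) = 0.
Rearranging gives the reaction functions q_G = (207 - (3/2)q_N)/7 and q_N = (279 - (3/2)q_G)/6.
Substituting one into the other gives q_G = 1098/53 and q_N = 41.3208.

41.32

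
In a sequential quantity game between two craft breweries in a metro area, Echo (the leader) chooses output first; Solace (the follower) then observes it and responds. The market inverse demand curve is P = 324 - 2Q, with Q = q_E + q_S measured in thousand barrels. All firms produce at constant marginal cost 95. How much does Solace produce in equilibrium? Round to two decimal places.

28.63

The follower Solace best-responds to any q_E: π_S = (324 - 2Q)q_S - 95q_S.
Follower FOC: 229 - 2q_E - 4q_S = 0, so q_S(q_E) = (229 - 2q_E)/4.
The leader anticipates this reaction. Substituting into P = 324 - 2Q gives P = 419/2 - q_E, so π_E = (419/2 - q_E)q_E - 95q_E.
The leader's first-order condition 229/2 - 2q_E = 0 yields q_E = 229/4.
Then q_S = (229 - 2·(229/4))/4 = 229/8.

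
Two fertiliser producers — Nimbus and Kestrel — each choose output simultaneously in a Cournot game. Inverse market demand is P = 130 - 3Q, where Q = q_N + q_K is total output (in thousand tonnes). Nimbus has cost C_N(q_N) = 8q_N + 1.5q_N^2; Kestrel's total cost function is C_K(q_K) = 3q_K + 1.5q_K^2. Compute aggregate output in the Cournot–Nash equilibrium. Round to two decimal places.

Nimbus's profit: π_N = (130 - 3Q)q_N - (8q_N + (3/2)q_N²). Setting ∂π_N/∂q_N = 0: 122 - 9q_N - 3(q_K) = 0.
Kestrel's first-order condition: 127 - 9q_K - 3(q_N) = 0.
So q_N = (122 - 3q_K)/9 and q_K = (127 - 3q_N)/9.
Substituting one into the other gives q_N = 239/24 and q_K = 259/24.
Total output Q = 239/24 + 259/24 = 83/4.

20.75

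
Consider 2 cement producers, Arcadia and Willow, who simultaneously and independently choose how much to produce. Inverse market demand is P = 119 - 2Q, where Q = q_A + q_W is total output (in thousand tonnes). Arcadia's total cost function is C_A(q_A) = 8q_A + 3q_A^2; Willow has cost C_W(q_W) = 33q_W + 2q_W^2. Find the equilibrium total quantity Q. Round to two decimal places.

17.82

Arcadia's profit: π_A = (119 - 2Q)q_A - (8q_A + 3q_A²). Setting ∂π_A/∂q_A = 0: 111 - 10q_A - 2(q_W) = 0.
Willow's first-order condition: 86 - 8q_W - 2(q_A) = 0.
So q_A = (111 - 2q_W)/10 and q_W = (86 - 2q_A)/8.
Substituting one into the other gives q_A = 179/19 and q_W = 319/38.
Total output Q = 179/19 + 319/38 = 677/38.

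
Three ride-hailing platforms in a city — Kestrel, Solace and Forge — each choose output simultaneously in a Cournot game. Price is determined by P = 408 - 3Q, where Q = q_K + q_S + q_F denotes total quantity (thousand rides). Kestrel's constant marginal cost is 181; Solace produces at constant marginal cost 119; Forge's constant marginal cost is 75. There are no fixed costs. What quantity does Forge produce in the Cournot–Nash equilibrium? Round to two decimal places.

40.25

Kestrel's profit: π_K = (408 - 3Q)q_K - (181q_K). Setting ∂π_K/∂q_K = 0: 227 - 6q_K - 3(q_S + q_F) = 0.
Solace's first-order condition: 289 - 6q_S - 3(q_K + q_F) = 0.
Forge's first-order condition: 333 - 6q_F - 3(q_K + q_S) = 0.
Adding the 3 conditions: 849 − 6Q − 6Q = 0, i.e. Q = 283/4.
Back-substituting: q_K = (227 − 849/4)/3 = 59/12, q_S = (289 − 849/4)/3 = 307/12, q_F = (333 − 849/4)/3 = 161/4.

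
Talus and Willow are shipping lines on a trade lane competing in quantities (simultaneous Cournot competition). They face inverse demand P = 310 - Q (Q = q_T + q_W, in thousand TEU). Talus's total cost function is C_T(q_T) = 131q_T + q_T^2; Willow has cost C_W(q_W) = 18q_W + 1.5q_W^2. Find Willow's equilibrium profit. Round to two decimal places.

Talus's profit: π_T = (310 - Q)q_T - (131q_T + q_T²). Setting ∂π_T/∂q_T = 0: 179 - 4q_T - (q_W) = 0.
Willow's profit: π_W = (310 - Q)q_W - (18q_W + (3/2)q_W²). Setting ∂π_W/∂q_W = 0: 292 - 5q_W - (q_T) = 0.
Rearranging gives the reaction functions q_T = (179 - q_W)/4 and q_W = (292 - q_T)/5.
Solving the pair: q_T = 603/19, q_W = 989/19.
Price P = 310 - 1592/19 = 226.2105.
Willow's profit: 226.2105·(989/19) - 18·(989/19) - (3/2)(989/19)² = 6773.6911.

6773.69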